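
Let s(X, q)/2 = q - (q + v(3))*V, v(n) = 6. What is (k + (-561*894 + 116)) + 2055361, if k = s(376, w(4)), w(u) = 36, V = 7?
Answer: 1553427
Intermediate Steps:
s(X, q) = -84 - 12*q (s(X, q) = 2*(q - (q + 6)*7) = 2*(q - (6 + q)*7) = 2*(q - (42 + 7*q)) = 2*(q + (-42 - 7*q)) = 2*(-42 - 6*q) = -84 - 12*q)
k = -516 (k = -84 - 12*36 = -84 - 432 = -516)
(k + (-561*894 + 116)) + 2055361 = (-516 + (-561*894 + 116)) + 2055361 = (-516 + (-501534 + 116)) + 2055361 = (-516 - 501418) + 2055361 = -501934 + 2055361 = 1553427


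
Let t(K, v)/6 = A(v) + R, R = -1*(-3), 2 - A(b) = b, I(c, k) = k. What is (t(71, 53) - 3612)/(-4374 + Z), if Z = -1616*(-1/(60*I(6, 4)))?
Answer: 58500/65509 ≈ 0.89301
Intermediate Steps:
A(b) = 2 - b
Z = 101/15 (Z = -1616/((5*4)*(-12)) = -1616/(20*(-12)) = -1616/(-240) = -1616*(-1/240) = 101/15 ≈ 6.7333)
R = 3
t(K, v) = 30 - 6*v (t(K, v) = 6*((2 - v) + 3) = 6*(5 - v) = 30 - 6*v)
(t(71, 53) - 3612)/(-4374 + Z) = ((30 - 6*53) - 3612)/(-4374 + 101/15) = ((30 - 318) - 3612)/(-65509/15) = (-288 - 3612)*(-15/65509) = -3900*(-15/65509) = 58500/65509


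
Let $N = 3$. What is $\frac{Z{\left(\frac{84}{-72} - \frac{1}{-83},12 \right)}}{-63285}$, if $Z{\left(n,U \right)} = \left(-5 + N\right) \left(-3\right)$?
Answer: $- \frac{2}{21095} \approx -9.4809 \cdot 10^{-5}$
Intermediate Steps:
$Z{\left(n,U \right)} = 6$ ($Z{\left(n,U \right)} = \left(-5 + 3\right) \left(-3\right) = \left(-2\right) \left(-3\right) = 6$)
$\frac{Z{\left(\frac{84}{-72} - \frac{1}{-83},12 \right)}}{-63285} = \frac{6}{-63285} = 6 \left(- \frac{1}{63285}\right) = - \frac{2}{21095}$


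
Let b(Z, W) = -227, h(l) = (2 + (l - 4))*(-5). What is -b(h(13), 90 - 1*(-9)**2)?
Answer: 227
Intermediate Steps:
h(l) = 10 - 5*l (h(l) = (2 + (-4 + l))*(-5) = (-2 + l)*(-5) = 10 - 5*l)
-b(h(13), 90 - 1*(-9)**2) = -1*(-227) = 227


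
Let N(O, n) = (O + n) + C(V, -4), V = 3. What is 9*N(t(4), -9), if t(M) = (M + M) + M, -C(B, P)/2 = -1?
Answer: 45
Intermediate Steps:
C(B, P) = 2 (C(B, P) = -2*(-1) = 2)
t(M) = 3*M (t(M) = 2*M + M = 3*M)
N(O, n) = 2 + O + n (N(O, n) = (O + n) + 2 = 2 + O + n)
9*N(t(4), -9) = 9*(2 + 3*4 - 9) = 9*(2 + 12 - 9) = 9*5 = 45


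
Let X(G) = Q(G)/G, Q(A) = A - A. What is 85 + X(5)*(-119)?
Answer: 85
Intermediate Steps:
Q(A) = 0
X(G) = 0 (X(G) = 0/G = 0)
85 + X(5)*(-119) = 85 + 0*(-119) = 85 + 0 = 85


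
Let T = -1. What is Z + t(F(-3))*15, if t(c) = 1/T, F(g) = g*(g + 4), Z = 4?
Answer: -11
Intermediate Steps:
F(g) = g*(4 + g)
t(c) = -1 (t(c) = 1/(-1) = 1*(-1) = -1)
Z + t(F(-3))*15 = 4 - 1*15 = 4 - 15 = -11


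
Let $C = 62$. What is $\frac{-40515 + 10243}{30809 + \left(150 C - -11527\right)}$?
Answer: $- \frac{7568}{12909} \approx -0.58626$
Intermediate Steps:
$\frac{-40515 + 10243}{30809 + \left(150 C - -11527\right)} = \frac{-40515 + 10243}{30809 + \left(150 \cdot 62 - -11527\right)} = - \frac{30272}{30809 + \left(9300 + 11527\right)} = - \frac{30272}{30809 + 20827} = - \frac{30272}{51636} = \left(-30272\right) \frac{1}{51636} = - \frac{7568}{12909}$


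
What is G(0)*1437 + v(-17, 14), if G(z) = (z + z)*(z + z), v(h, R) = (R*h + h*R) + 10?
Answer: -466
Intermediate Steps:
v(h, R) = 10 + 2*R*h (v(h, R) = (R*h + R*h) + 10 = 2*R*h + 10 = 10 + 2*R*h)
G(z) = 4*z² (G(z) = (2*z)*(2*z) = 4*z²)
G(0)*1437 + v(-17, 14) = (4*0²)*1437 + (10 + 2*14*(-17)) = (4*0)*1437 + (10 - 476) = 0*1437 - 466 = 0 - 466 = -466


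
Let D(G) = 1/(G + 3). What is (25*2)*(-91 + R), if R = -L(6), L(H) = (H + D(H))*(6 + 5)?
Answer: -71200/9 ≈ -7911.1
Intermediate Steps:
D(G) = 1/(3 + G)
L(H) = 11*H + 11/(3 + H) (L(H) = (H + 1/(3 + H))*(6 + 5) = (H + 1/(3 + H))*11 = 11*H + 11/(3 + H))
R = -605/9 (R = -11*(1 + 6*(3 + 6))/(3 + 6) = -11*(1 + 6*9)/9 = -11*(1 + 54)/9 = -11*55/9 = -1*605/9 = -605/9 ≈ -67.222)
(25*2)*(-91 + R) = (25*2)*(-91 - 605/9) = 50*(-1424/9) = -71200/9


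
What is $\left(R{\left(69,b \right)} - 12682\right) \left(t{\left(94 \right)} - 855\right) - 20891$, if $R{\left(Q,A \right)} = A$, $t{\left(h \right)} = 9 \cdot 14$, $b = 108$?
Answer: $9145555$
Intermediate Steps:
$t{\left(h \right)} = 126$
$\left(R{\left(69,b \right)} - 12682\right) \left(t{\left(94 \right)} - 855\right) - 20891 = \left(108 - 12682\right) \left(126 - 855\right) - 20891 = \left(-12574\right) \left(-729\right) - 20891 = 9166446 - 20891 = 9145555$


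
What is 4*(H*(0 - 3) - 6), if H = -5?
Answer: 36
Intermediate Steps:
4*(H*(0 - 3) - 6) = 4*(-5*(0 - 3) - 6) = 4*(-5*(-3) - 6) = 4*(15 - 6) = 4*9 = 36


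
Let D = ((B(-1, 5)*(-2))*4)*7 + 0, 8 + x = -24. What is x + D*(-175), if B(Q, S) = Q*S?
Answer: -49032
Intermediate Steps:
x = -32 (x = -8 - 24 = -32)
D = 280 (D = ((-1*5*(-2))*4)*7 + 0 = (-5*(-2)*4)*7 + 0 = (10*4)*7 + 0 = 40*7 + 0 = 280 + 0 = 280)
x + D*(-175) = -32 + 280*(-175) = -32 - 49000 = -49032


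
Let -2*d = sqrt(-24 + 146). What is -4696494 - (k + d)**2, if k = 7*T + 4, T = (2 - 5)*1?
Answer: -9393627/2 - 17*sqrt(122) ≈ -4.6970e+6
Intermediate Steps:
T = -3 (T = -3*1 = -3)
k = -17 (k = 7*(-3) + 4 = -21 + 4 = -17)
d = -sqrt(122)/2 (d = -sqrt(-24 + 146)/2 = -sqrt(122)/2 ≈ -5.5227)
-4696494 - (k + d)**2 = -4696494 - (-17 - sqrt(122)/2)**2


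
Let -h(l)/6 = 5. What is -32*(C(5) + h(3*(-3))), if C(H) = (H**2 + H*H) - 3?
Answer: -544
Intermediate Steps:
C(H) = -3 + 2*H**2 (C(H) = (H**2 + H**2) - 3 = 2*H**2 - 3 = -3 + 2*H**2)
h(l) = -30 (h(l) = -6*5 = -30)
-32*(C(5) + h(3*(-3))) = -32*((-3 + 2*5**2) - 30) = -32*((-3 + 2*25) - 30) = -32*((-3 + 50) - 30) = -32*(47 - 30) = -32*17 = -544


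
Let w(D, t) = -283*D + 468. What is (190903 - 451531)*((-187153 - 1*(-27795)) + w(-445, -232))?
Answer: 8588995740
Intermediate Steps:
w(D, t) = 468 - 283*D
(190903 - 451531)*((-187153 - 1*(-27795)) + w(-445, -232)) = (190903 - 451531)*((-187153 - 1*(-27795)) + (468 - 283*(-445))) = -260628*((-187153 + 27795) + (468 + 125935)) = -260628*(-159358 + 126403) = -260628*(-32955) = 8588995740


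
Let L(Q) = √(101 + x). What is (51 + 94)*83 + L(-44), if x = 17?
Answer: 12035 + √118 ≈ 12046.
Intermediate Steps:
L(Q) = √118 (L(Q) = √(101 + 17) = √118)
(51 + 94)*83 + L(-44) = (51 + 94)*83 + √118 = 145*83 + √118 = 12035 + √118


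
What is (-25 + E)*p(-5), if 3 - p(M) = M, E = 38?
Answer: 104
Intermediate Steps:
p(M) = 3 - M
(-25 + E)*p(-5) = (-25 + 38)*(3 - 1*(-5)) = 13*(3 + 5) = 13*8 = 104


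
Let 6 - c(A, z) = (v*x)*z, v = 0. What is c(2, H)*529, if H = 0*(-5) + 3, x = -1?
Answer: 3174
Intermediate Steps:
H = 3 (H = 0 + 3 = 3)
c(A, z) = 6 (c(A, z) = 6 - 0*(-1)*z = 6 - 0*z = 6 - 1*0 = 6 + 0 = 6)
c(2, H)*529 = 6*529 = 3174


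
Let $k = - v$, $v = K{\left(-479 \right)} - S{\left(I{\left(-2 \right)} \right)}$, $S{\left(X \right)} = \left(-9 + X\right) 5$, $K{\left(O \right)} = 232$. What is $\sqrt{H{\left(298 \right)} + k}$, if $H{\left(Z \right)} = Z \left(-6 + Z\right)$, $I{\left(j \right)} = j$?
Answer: $\sqrt{86729} \approx 294.5$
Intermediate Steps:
$S{\left(X \right)} = -45 + 5 X$
$v = 287$ ($v = 232 - \left(-45 + 5 \left(-2\right)\right) = 232 - \left(-45 - 10\right) = 232 - -55 = 232 + 55 = 287$)
$k = -287$ ($k = \left(-1\right) 287 = -287$)
$\sqrt{H{\left(298 \right)} + k} = \sqrt{298 \left(-6 + 298\right) - 287} = \sqrt{298 \cdot 292 - 287} = \sqrt{87016 - 287} = \sqrt{86729}$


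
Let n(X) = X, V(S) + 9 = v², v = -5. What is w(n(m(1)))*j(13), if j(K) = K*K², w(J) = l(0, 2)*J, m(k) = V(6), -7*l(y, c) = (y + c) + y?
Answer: -70304/7 ≈ -10043.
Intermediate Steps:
V(S) = 16 (V(S) = -9 + (-5)² = -9 + 25 = 16)
l(y, c) = -2*y/7 - c/7 (l(y, c) = -((y + c) + y)/7 = -((c + y) + y)/7 = -(c + 2*y)/7 = -2*y/7 - c/7)
m(k) = 16
w(J) = -2*J/7 (w(J) = (-2/7*0 - ⅐*2)*J = (0 - 2/7)*J = -2*J/7)
j(K) = K³
w(n(m(1)))*j(13) = -2/7*16*13³ = -32/7*2197 = -70304/7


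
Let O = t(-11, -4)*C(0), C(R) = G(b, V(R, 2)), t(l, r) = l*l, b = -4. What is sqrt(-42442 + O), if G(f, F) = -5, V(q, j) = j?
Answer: 3*I*sqrt(4783) ≈ 207.48*I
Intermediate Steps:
t(l, r) = l**2
C(R) = -5
O = -605 (O = (-11)**2*(-5) = 121*(-5) = -605)
sqrt(-42442 + O) = sqrt(-42442 - 605) = sqrt(-43047) = 3*I*sqrt(4783)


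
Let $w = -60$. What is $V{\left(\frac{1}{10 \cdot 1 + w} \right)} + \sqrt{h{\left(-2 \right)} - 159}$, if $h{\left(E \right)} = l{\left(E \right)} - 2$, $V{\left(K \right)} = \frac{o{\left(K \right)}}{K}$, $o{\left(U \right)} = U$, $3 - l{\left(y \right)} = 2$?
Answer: $1 + 4 i \sqrt{10} \approx 1.0 + 12.649 i$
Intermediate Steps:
$l{\left(y \right)} = 1$ ($l{\left(y \right)} = 3 - 2 = 1$)
$V{\left(K \right)} = 1$ ($V{\left(K \right)} = \frac{K}{K} = 1$)
$h{\left(E \right)} = -1$ ($h{\left(E \right)} = 1 - 2 = -1$)
$V{\left(\frac{1}{10 \cdot 1 + w} \right)} + \sqrt{h{\left(-2 \right)} - 159} = 1 + \sqrt{-1 - 159} = 1 + \sqrt{-160} = 1 + 4 i \sqrt{10}$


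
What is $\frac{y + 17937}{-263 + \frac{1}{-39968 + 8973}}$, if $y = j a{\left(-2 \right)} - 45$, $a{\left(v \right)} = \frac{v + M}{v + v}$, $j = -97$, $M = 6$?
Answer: $- \frac{557569055}{8151686} \approx -68.399$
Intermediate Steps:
$a{\left(v \right)} = \frac{6 + v}{2 v}$ ($a{\left(v \right)} = \frac{v + 6}{v + v} = \frac{6 + v}{2 v}$)
$y = 52$ ($y = - 97 \frac{6 - 2}{2 \left(-2\right)} - 45 = - 97 \cdot \frac{1}{2} \left(- \frac{1}{2}\right) 4 - 45 = \left(-97\right) \left(-1\right) - 45 = 97 - 45 = 52$)
$\frac{y + 17937}{-263 + \frac{1}{-39968 + 8973}} = \frac{52 + 17937}{-263 + \frac{1}{-39968 + 8973}} = \frac{17989}{-263 + \frac{1}{-30995}} = \frac{17989}{-263 - \frac{1}{30995}} = \frac{17989}{- \frac{8151686}{30995}} = 17989 \left(- \frac{30995}{8151686}\right) = - \frac{557569055}{8151686}$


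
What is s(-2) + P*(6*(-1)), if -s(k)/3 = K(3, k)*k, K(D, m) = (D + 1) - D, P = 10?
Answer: -54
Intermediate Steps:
K(D, m) = 1 (K(D, m) = (1 + D) - D = 1)
s(k) = -3*k
s(-2) + P*(6*(-1)) = -3*(-2) + 10*(6*(-1)) = 6 + 10*(-6) = 6 - 60 = -54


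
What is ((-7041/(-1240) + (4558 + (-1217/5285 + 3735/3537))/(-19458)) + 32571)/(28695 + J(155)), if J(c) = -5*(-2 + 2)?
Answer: 163252973747028433/143801579171212200 ≈ 1.1353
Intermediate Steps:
J(c) = 0 (J(c) = -5*0 = 0)
((-7041/(-1240) + (4558 + (-1217/5285 + 3735/3537))/(-19458)) + 32571)/(28695 + J(155)) = ((-7041/(-1240) + (4558 + (-1217/5285 + 3735/3537))/(-19458)) + 32571)/(28695 + 0) = ((-7041*(-1/1240) + (4558 + (-1217*1/5285 + 3735*(1/3537)))*(-1/19458)) + 32571)/28695 = ((7041/1240 + (4558 + (-1217/5285 + 415/393))*(-1/19458)) + 32571)*(1/28695) = ((7041/1240 + (4558 + 1714994/2077005)*(-1/19458)) + 32571)*(1/28695) = ((7041/1240 + (9468703784/2077005)*(-1/19458)) + 32571)*(1/28695) = ((7041/1240 - 4734351892/20207181645) + 32571)*(1/28695) = (27281633923273/5011381047960 + 32571)*(1/28695) = (163252973747028433/5011381047960)*(1/28695) = 163252973747028433/143801579171212200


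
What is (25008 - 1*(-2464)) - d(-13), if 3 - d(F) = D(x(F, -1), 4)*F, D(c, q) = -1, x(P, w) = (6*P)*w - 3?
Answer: 27482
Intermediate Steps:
x(P, w) = -3 + 6*P*w (x(P, w) = 6*P*w - 3 = -3 + 6*P*w)
d(F) = 3 + F (d(F) = 3 - (-1)*F = 3 + F)
(25008 - 1*(-2464)) - d(-13) = (25008 - 1*(-2464)) - (3 - 13) = (25008 + 2464) - 1*(-10) = 27472 + 10 = 27482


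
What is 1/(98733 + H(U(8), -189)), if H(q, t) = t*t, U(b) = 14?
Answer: 1/134454 ≈ 7.4375e-6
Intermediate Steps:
H(q, t) = t**2
1/(98733 + H(U(8), -189)) = 1/(98733 + (-189)**2) = 1/(98733 + 35721) = 1/134454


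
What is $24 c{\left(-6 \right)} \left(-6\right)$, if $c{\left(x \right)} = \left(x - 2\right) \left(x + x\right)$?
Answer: $-13824$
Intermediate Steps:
$c{\left(x \right)} = 2 x \left(-2 + x\right)$ ($c{\left(x \right)} = \left(-2 + x\right) 2 x = 2 x \left(-2 + x\right)$)
$24 c{\left(-6 \right)} \left(-6\right) = 24 \cdot 2 \left(-6\right) \left(-2 - 6\right) \left(-6\right) = 24 \cdot 2 \left(-6\right) \left(-8\right) \left(-6\right) = 24 \cdot 96 \left(-6\right) = 2304 \left(-6\right) = -13824$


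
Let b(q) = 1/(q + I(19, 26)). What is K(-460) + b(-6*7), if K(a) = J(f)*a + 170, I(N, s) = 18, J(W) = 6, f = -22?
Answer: -62161/24 ≈ -2590.0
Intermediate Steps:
b(q) = 1/(18 + q) (b(q) = 1/(q + 18) = 1/(18 + q))
K(a) = 170 + 6*a (K(a) = 6*a + 170 = 170 + 6*a)
K(-460) + b(-6*7) = (170 + 6*(-460)) + 1/(18 - 6*7) = (170 - 2760) + 1/(18 - 42) = -2590 + 1/(-24) = -2590 - 1/24 = -62161/24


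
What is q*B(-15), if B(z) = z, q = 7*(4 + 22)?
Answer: -2730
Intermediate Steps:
q = 182 (q = 7*26 = 182)
q*B(-15) = 182*(-15) = -2730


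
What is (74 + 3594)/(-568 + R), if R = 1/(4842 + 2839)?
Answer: -28173908/4362807 ≈ -6.4577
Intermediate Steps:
R = 1/7681 ≈ 0.00013019
(74 + 3594)/(-568 + R) = (74 + 3594)/(-568 + 1/7681) = 3668/(-4362807/7681) = 3668*(-7681/4362807) = -28173908/4362807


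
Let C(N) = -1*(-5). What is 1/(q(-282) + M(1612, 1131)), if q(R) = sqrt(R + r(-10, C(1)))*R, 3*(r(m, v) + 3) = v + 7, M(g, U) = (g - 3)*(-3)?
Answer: I/(3*(-1609*I + 94*sqrt(281))) ≈ -0.00010575 + 0.00010356*I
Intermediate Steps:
C(N) = 5
M(g, U) = 9 - 3*g (M(g, U) = (-3 + g)*(-3) = 9 - 3*g)
r(m, v) = -2/3 + v/3 (r(m, v) = -3 + (v + 7)/3 = -3 + (7 + v)/3 = -3 + (7/3 + v/3) = -2/3 + v/3)
q(R) = R*sqrt(1 + R) (q(R) = sqrt(R + (-2/3 + (1/3)*5))*R = sqrt(R + (-2/3 + 5/3))*R = sqrt(R + 1)*R = sqrt(1 + R)*R = R*sqrt(1 + R))
1/(q(-282) + M(1612, 1131)) = 1/(-282*sqrt(1 - 282) + (9 - 3*1612)) = 1/(-282*I*sqrt(281) + (9 - 4836)) = 1/(-282*I*sqrt(281) - 4827) = 1/(-4827 - 282*I*sqrt(281))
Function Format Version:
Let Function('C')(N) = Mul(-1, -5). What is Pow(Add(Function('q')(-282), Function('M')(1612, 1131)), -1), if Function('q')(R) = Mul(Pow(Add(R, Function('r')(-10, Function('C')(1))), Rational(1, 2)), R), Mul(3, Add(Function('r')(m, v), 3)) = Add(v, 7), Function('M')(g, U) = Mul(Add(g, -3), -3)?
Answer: Mul(Rational(1, 3), I, Pow(Add(Mul(-1609, I), Mul(94, Pow(281, Rational(1, 2)))), -1)) ≈ Add(-0.00010575, Mul(0.00010356, I))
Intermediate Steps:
Function('C')(N) = 5
Function('M')(g, U) = Add(9, Mul(-3, g)) (Function('M')(g, U) = Mul(Add(-3, g), -3) = Add(9, Mul(-3, g)))
Function('r')(m, v) = Add(Rational(-2, 3), Mul(Rational(1, 3), v)) (Function('r')(m, v) = Add(-3, Mul(Rational(1, 3), Add(v, 7))) = Add(-3, Mul(Rational(1, 3), Add(7, v))) = Add(-3, Add(Rational(7, 3), Mul(Rational(1, 3), v))) = Add(Rational(-2, 3), Mul(Rational(1, 3), v)))
Function('q')(R) = Mul(R, Pow(Add(1, R), Rational(1, 2))) (Function('q')(R) = Mul(Pow(Add(R, Add(Rational(-2, 3), Mul(Rational(1, 3), 5))), Rational(1, 2)), R) = Mul(Pow(Add(R, Add(Rational(-2, 3), Rational(5, 3))), Rational(1, 2)), R) = Mul(Pow(Add(R, 1), Rational(1, 2)), R) = Mul(Pow(Add(1, R), Rational(1, 2)), R) = Mul(R, Pow(Add(1, R), Rational(1, 2))))
Pow(Add(Function('q')(-282), Function('M')(1612, 1131)), -1) = Pow(Add(Mul(-282, Pow(Add(1, -282), Rational(1, 2))), Add(9, Mul(-3, 1612))), -1) = Pow(Add(Mul(-282, Pow(-281, Rational(1, 2))), Add(9, -4836)), -1) = Pow(Add(Mul(-282, Mul(I, Pow(281, Rational(1, 2)))), -4827), -1) = Pow(Add(Mul(-282, I, Pow(281, Rational(1, 2))), -4827), -1) = Pow(Add(-4827, Mul(-282, I, Pow(281, Rational(1, 2)))), -1)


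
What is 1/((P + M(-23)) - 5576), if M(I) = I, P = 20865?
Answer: 1/15266 ≈ 6.5505e-5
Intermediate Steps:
1/((P + M(-23)) - 5576) = 1/((20865 - 23) - 5576) = 1/(20842 - 5576) = 1/15266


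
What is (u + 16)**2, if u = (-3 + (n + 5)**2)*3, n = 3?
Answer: 39601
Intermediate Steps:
u = 183 (u = (-3 + (3 + 5)**2)*3 = (-3 + 8**2)*3 = (-3 + 64)*3 = 61*3 = 183)
(u + 16)**2 = (183 + 16)**2 = 199**2 = 39601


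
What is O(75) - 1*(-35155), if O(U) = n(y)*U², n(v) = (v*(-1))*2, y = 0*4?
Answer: 35155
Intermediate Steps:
y = 0
n(v) = -2*v (n(v) = -v*2 = -2*v)
O(U) = 0 (O(U) = (-2*0)*U² = 0*U² = 0)
O(75) - 1*(-35155) = 0 - 1*(-35155) = 0 + 35155 = 35155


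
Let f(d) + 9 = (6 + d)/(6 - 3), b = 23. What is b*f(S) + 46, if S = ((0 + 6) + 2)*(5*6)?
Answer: 1725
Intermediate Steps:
S = 240 (S = (6 + 2)*30 = 8*30 = 240)
f(d) = -7 + d/3 (f(d) = -9 + (6 + d)/(6 - 3) = -9 + (6 + d)/3 = -9 + (6 + d)*(⅓) = -9 + (2 + d/3) = -7 + d/3)
b*f(S) + 46 = 23*(-7 + (⅓)*240) + 46 = 23*(-7 + 80) + 46 = 23*73 + 46 = 1679 + 46 = 1725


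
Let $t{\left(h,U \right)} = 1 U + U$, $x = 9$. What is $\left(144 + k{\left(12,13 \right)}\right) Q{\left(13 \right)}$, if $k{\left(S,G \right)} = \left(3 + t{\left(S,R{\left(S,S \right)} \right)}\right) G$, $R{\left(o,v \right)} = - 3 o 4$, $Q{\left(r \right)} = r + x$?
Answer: $-78342$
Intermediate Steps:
$Q{\left(r \right)} = 9 + r$ ($Q{\left(r \right)} = r + 9 = 9 + r$)
$R{\left(o,v \right)} = - 12 o$
$t{\left(h,U \right)} = 2 U$ ($t{\left(h,U \right)} = U + U = 2 U$)
$k{\left(S,G \right)} = G \left(3 - 24 S\right)$ ($k{\left(S,G \right)} = \left(3 + 2 \left(- 12 S\right)\right) G = \left(3 - 24 S\right) G = G \left(3 - 24 S\right)$)
$\left(144 + k{\left(12,13 \right)}\right) Q{\left(13 \right)} = \left(144 + 3 \cdot 13 \left(1 - 96\right)\right) \left(9 + 13\right) = \left(144 + 3 \cdot 13 \left(1 - 96\right)\right) 22 = \left(144 + 3 \cdot 13 \left(-95\right)\right) 22 = \left(144 - 3705\right) 22 = \left(-3561\right) 22 = -78342$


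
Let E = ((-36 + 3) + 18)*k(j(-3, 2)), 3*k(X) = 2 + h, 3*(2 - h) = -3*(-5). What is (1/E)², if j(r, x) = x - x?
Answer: 1/25 ≈ 0.040000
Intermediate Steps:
j(r, x) = 0
h = -3 (h = 2 - (-1)*(-5) = 2 - ⅓*15 = 2 - 5 = -3)
k(X) = -⅓ (k(X) = (2 - 3)/3 = (⅓)*(-1) = -⅓)
E = 5 (E = ((-36 + 3) + 18)*(-⅓) = (-33 + 18)*(-⅓) = -15*(-⅓) = 5)
(1/E)² = (1/5)² = (⅕)² = 1/25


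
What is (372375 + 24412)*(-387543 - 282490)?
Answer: -265860383971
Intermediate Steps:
(372375 + 24412)*(-387543 - 282490) = 396787*(-670033) = -265860383971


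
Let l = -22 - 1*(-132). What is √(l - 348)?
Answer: I*√238 ≈ 15.427*I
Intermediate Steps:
l = 110 (l = -22 + 132 = 110)
√(l - 348) = √(110 - 348) = √(-238) = I*√238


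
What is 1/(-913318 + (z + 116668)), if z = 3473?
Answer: -1/793177 ≈ -1.2608e-6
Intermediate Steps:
1/(-913318 + (z + 116668)) = 1/(-913318 + (3473 + 116668)) = 1/(-913318 + 120141) = 1/(-793177) = -1/793177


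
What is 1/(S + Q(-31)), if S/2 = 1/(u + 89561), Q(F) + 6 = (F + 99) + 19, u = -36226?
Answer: 53335/4320137 ≈ 0.012346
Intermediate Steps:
Q(F) = 112 + F (Q(F) = -6 + ((F + 99) + 19) = -6 + ((99 + F) + 19) = -6 + (118 + F) = 112 + F)
S = 2/53335 (S = 2/(-36226 + 89561) = 2/53335 ≈ 3.7499e-5)
1/(S + Q(-31)) = 1/(2/53335 + (112 - 31)) = 1/(2/53335 + 81) = 1/(4320137/53335) = 53335/4320137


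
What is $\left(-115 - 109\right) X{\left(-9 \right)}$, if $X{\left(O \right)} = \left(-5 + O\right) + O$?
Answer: $5152$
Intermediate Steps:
$X{\left(O \right)} = -5 + 2 O$
$\left(-115 - 109\right) X{\left(-9 \right)} = \left(-115 - 109\right) \left(-5 + 2 \left(-9\right)\right) = - 224 \left(-5 - 18\right) = \left(-224\right) \left(-23\right) = 5152$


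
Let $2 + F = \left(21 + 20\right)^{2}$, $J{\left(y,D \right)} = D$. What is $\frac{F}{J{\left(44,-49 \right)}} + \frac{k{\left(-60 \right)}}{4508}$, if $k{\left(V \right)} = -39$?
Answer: $- \frac{154507}{4508} \approx -34.274$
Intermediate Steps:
$F = 1679$ ($F = -2 + \left(21 + 20\right)^{2} = -2 + 41^{2} = -2 + 1681 = 1679$)
$\frac{F}{J{\left(44,-49 \right)}} + \frac{k{\left(-60 \right)}}{4508} = \frac{1679}{-49} - \frac{39}{4508} = 1679 \left(- \frac{1}{49}\right) - \frac{39}{4508} = - \frac{1679}{49} - \frac{39}{4508} = - \frac{154507}{4508}$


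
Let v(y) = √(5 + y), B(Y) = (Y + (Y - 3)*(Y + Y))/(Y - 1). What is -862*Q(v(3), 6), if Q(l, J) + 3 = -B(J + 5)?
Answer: 93527/5 ≈ 18705.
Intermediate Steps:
B(Y) = (Y + 2*Y*(-3 + Y))/(-1 + Y) (B(Y) = (Y + (-3 + Y)*(2*Y))/(-1 + Y) = (Y + 2*Y*(-3 + Y))/(-1 + Y))
Q(l, J) = -3 - (5 + J)*(5 + 2*J)/(4 + J) (Q(l, J) = -3 - (J + 5)*(-5 + 2*(J + 5))/(-1 + (J + 5)) = -3 - (5 + J)*(-5 + 2*(5 + J))/(-1 + (5 + J)) = -3 - (5 + J)*(-5 + (10 + 2*J))/(4 + J) = -3 - (5 + J)*(5 + 2*J)/(4 + J))
-862*Q(v(3), 6) = -862*(-37 - 18*6 - 2*6²)/(4 + 6) = -862*(-37 - 108 - 2*36)/10 = -431*(-37 - 108 - 72)/5 = -431*(-217)/5 = -862*(-217/10) = 93527/5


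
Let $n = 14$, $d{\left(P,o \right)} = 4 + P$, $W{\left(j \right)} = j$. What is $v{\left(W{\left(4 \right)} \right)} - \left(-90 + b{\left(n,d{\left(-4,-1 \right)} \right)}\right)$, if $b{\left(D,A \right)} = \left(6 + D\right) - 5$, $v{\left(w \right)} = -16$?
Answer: $59$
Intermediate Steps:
$b{\left(D,A \right)} = 1 + D$
$v{\left(W{\left(4 \right)} \right)} - \left(-90 + b{\left(n,d{\left(-4,-1 \right)} \right)}\right) = -16 + \left(90 - \left(1 + 14\right)\right) = -16 + \left(90 - 15\right) = -16 + 75 = 59$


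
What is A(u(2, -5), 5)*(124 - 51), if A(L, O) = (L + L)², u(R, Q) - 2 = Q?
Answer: 2628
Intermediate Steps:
u(R, Q) = 2 + Q
A(L, O) = 4*L² (A(L, O) = (2*L)² = 4*L²)
A(u(2, -5), 5)*(124 - 51) = (4*(2 - 5)²)*(124 - 51) = (4*(-3)²)*73 = (4*9)*73 = 36*73 = 2628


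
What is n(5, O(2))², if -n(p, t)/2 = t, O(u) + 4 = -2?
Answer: 144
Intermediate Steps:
O(u) = -6 (O(u) = -4 - 2 = -6)
n(p, t) = -2*t
n(5, O(2))² = (-2*(-6))² = 12² = 144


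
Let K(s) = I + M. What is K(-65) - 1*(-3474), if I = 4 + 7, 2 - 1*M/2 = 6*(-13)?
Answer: 3645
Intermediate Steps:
M = 160 (M = 4 - 12*(-13) = 4 - 2*(-78) = 4 + 156 = 160)
I = 11
K(s) = 171 (K(s) = 11 + 160 = 171)
K(-65) - 1*(-3474) = 171 - 1*(-3474) = 171 + 3474 = 3645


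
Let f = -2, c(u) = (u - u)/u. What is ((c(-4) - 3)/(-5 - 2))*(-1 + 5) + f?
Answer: -2/7 ≈ -0.28571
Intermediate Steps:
c(u) = 0 (c(u) = 0/u = 0)
((c(-4) - 3)/(-5 - 2))*(-1 + 5) + f = ((0 - 3)/(-5 - 2))*(-1 + 5) - 2 = -3/(-7)*4 - 2 = -3*(-⅐)*4 - 2 = (3/7)*4 - 2 = 12/7 - 2 = -2/7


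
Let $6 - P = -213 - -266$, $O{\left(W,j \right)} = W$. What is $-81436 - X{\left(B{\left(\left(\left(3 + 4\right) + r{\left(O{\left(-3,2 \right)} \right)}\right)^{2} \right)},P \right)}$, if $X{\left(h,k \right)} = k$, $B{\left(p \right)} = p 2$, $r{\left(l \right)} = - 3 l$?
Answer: $-81389$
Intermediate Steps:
$B{\left(p \right)} = 2 p$
$P = -47$ ($P = 6 - \left(-213 - -266\right) = 6 - \left(-213 + 266\right) = 6 - 53 = -47$)
$-81436 - X{\left(B{\left(\left(\left(3 + 4\right) + r{\left(O{\left(-3,2 \right)} \right)}\right)^{2} \right)},P \right)} = -81436 - -47 = -81436 + 47 = -81389$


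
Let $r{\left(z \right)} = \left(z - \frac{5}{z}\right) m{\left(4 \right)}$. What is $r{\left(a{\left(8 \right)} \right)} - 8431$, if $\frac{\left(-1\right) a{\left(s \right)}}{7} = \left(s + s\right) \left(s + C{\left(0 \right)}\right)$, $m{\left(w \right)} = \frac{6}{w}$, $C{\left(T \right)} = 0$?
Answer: $- \frac{17516785}{1792} \approx -9775.0$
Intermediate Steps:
$a{\left(s \right)} = - 14 s^{2}$ ($a{\left(s \right)} = - 7 \left(s + s\right) \left(s + 0\right) = - 7 \cdot 2 s s = - 7 \cdot 2 s^{2} = - 14 s^{2}$)
$r{\left(z \right)} = - \frac{15}{2 z} + \frac{3 z}{2}$ ($r{\left(z \right)} = \left(z - \frac{5}{z}\right) \frac{6}{4} = \left(z - \frac{5}{z}\right) 6 \cdot \frac{1}{4} = \left(z - \frac{5}{z}\right) \frac{3}{2} = - \frac{15}{2 z} + \frac{3 z}{2}$)
$r{\left(a{\left(8 \right)} \right)} - 8431 = \frac{3 \left(-5 + \left(- 14 \cdot 8^{2}\right)^{2}\right)}{2 \left(- 14 \cdot 8^{2}\right)} - 8431 = \frac{3 \left(-5 + \left(\left(-14\right) 64\right)^{2}\right)}{2 \left(\left(-14\right) 64\right)} - 8431 = \frac{3 \left(-5 + \left(-896\right)^{2}\right)}{2 \left(-896\right)} - 8431 = \frac{3}{2} \left(- \frac{1}{896}\right) \left(-5 + 802816\right) - 8431 = \frac{3}{2} \left(- \frac{1}{896}\right) 802811 - 8431 = - \frac{2408433}{1792} - 8431 = - \frac{17516785}{1792}$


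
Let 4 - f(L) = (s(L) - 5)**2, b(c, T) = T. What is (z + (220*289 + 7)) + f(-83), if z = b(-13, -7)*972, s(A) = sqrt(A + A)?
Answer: 56928 + 10*I*sqrt(166) ≈ 56928.0 + 128.84*I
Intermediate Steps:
s(A) = sqrt(2)*sqrt(A) (s(A) = sqrt(2*A) = sqrt(2)*sqrt(A))
f(L) = 4 - (-5 + sqrt(2)*sqrt(L))**2 (f(L) = 4 - (sqrt(2)*sqrt(L) - 5)**2 = 4 - (-5 + sqrt(2)*sqrt(L))**2)
z = -6804 (z = -7*972 = -6804)
(z + (220*289 + 7)) + f(-83) = (-6804 + (220*289 + 7)) + (4 - (-5 + sqrt(2)*sqrt(-83))**2) = (-6804 + (63580 + 7)) + (4 - (-5 + sqrt(2)*(I*sqrt(83)))**2) = (-6804 + 63587) + (4 - (-5 + I*sqrt(166))**2) = 56783 + (4 - (-5 + I*sqrt(166))**2) = 56787 - (-5 + I*sqrt(166))**2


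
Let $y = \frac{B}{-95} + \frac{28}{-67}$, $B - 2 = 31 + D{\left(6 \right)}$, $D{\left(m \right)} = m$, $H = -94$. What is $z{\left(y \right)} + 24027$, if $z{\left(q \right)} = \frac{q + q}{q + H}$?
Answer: $\frac{14502299287}{603583} \approx 24027.0$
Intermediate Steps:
$B = 39$ ($B = 2 + \left(31 + 6\right) = 2 + 37 = 39$)
$y = - \frac{5273}{6365}$ ($y = \frac{39}{-95} + \frac{28}{-67} = 39 \left(- \frac{1}{95}\right) + 28 \left(- \frac{1}{67}\right) = - \frac{39}{95} - \frac{28}{67} = - \frac{5273}{6365} \approx -0.82844$)
$z{\left(q \right)} = \frac{2 q}{-94 + q}$ ($z{\left(q \right)} = \frac{q + q}{q - 94} = \frac{2 q}{-94 + q}$)
$z{\left(y \right)} + 24027 = 2 \left(- \frac{5273}{6365}\right) \frac{1}{-94 - \frac{5273}{6365}} + 24027 = 2 \left(- \frac{5273}{6365}\right) \frac{1}{- \frac{603583}{6365}} + 24027 = 2 \left(- \frac{5273}{6365}\right) \left(- \frac{6365}{603583}\right) + 24027 = \frac{10546}{603583} + 24027 = \frac{14502299287}{603583}$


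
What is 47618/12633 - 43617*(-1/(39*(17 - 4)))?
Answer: 191718629/2134977 ≈ 89.799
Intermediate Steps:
47618/12633 - 43617*(-1/(39*(17 - 4))) = 47618*(1/12633) - 43617/(13*(-39)) = 47618/12633 - 43617/(-507) = 47618/12633 - 43617*(-1/507) = 47618/12633 + 14539/169 = 191718629/2134977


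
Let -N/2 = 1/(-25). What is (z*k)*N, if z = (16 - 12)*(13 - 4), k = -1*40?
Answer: -576/5 ≈ -115.20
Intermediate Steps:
N = 2/25 (N = -2/(-25) = -2*(-1/25) = 2/25 ≈ 0.080000)
k = -40
z = 36 (z = 4*9 = 36)
(z*k)*N = (36*(-40))*(2/25) = -1440*2/25 = -576/5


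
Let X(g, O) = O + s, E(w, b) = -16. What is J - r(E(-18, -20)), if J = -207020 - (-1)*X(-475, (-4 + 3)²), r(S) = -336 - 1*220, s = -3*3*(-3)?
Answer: -206436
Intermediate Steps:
s = 27 (s = -9*(-3) = 27)
X(g, O) = 27 + O (X(g, O) = O + 27 = 27 + O)
r(S) = -556 (r(S) = -336 - 220 = -556)
J = -206992 (J = -207020 - (-1)*(27 + (-4 + 3)²) = -207020 - (-1)*(27 + (-1)²) = -207020 - (-1)*(27 + 1) = -207020 - (-1)*28 = -207020 - 1*(-28) = -207020 + 28 = -206992)
J - r(E(-18, -20)) = -206992 - 1*(-556) = -206992 + 556 = -206436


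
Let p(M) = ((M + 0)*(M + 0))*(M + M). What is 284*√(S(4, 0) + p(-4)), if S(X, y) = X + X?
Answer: 568*I*√30 ≈ 3111.1*I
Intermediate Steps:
p(M) = 2*M³ (p(M) = (M*M)*(2*M) = M²*(2*M) = 2*M³)
S(X, y) = 2*X
284*√(S(4, 0) + p(-4)) = 284*√(2*4 + 2*(-4)³) = 284*√(8 + 2*(-64)) = 284*√(8 - 128) = 284*√(-120) = 284*(2*I*√30) = 568*I*√30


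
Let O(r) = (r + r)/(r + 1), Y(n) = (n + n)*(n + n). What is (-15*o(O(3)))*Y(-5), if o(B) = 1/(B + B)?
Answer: -500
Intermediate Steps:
Y(n) = 4*n² (Y(n) = (2*n)*(2*n) = 4*n²)
O(r) = 2*r/(1 + r) (O(r) = (2*r)/(1 + r) = 2*r/(1 + r))
o(B) = 1/(2*B)
(-15*o(O(3)))*Y(-5) = (-15/(2*(2*3/(1 + 3))))*(4*(-5)²) = (-15/(2*(2*3/4)))*(4*25) = -15/(2*(2*3*(¼)))*100 = -15/(2*3/2)*100 = -15*2/(2*3)*100 = -15*⅓*100 = -5*100 = -500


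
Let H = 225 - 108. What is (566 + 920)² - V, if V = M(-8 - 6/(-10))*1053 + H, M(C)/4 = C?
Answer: 11196239/5 ≈ 2.2392e+6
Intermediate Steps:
H = 117
M(C) = 4*C
V = -155259/5 (V = (4*(-8 - 6/(-10)))*1053 + 117 = (4*(-8 - 6*(-⅒)))*1053 + 117 = (4*(-8 + ⅗))*1053 + 117 = (4*(-37/5))*1053 + 117 = -148/5*1053 + 117 = -155844/5 + 117 = -155259/5 ≈ -31052.)
(566 + 920)² - V = (566 + 920)² - 1*(-155259/5) = 1486² + 155259/5 = 2208196 + 155259/5 = 11196239/5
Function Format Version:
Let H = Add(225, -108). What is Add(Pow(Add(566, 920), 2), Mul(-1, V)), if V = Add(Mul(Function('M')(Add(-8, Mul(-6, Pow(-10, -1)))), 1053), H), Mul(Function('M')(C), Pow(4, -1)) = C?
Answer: Rational(11196239, 5) ≈ 2.2392e+6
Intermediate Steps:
H = 117
Function('M')(C) = Mul(4, C)
V = Rational(-155259, 5) (V = Add(Mul(Mul(4, Add(-8, Mul(-6, Pow(-10, -1)))), 1053), 117) = Add(Mul(Mul(4, Add(-8, Mul(-6, Rational(-1, 10)))), 1053), 117) = Add(Mul(Mul(4, Add(-8, Rational(3, 5))), 1053), 117) = Add(Mul(Mul(4, Rational(-37, 5)), 1053), 117) = Add(Mul(Rational(-148, 5), 1053), 117) = Add(Rational(-155844, 5), 117) = Rational(-155259, 5) ≈ -31052.)
Add(Pow(Add(566, 920), 2), Mul(-1, V)) = Add(Pow(Add(566, 920), 2), Mul(-1, Rational(-155259, 5))) = Add(Pow(1486, 2), Rational(155259, 5)) = Add(2208196, Rational(155259, 5)) = Rational(11196239, 5)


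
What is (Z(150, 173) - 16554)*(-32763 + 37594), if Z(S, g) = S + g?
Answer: -78411961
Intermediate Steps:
(Z(150, 173) - 16554)*(-32763 + 37594) = ((150 + 173) - 16554)*(-32763 + 37594) = (323 - 16554)*4831 = -16231*4831 = -78411961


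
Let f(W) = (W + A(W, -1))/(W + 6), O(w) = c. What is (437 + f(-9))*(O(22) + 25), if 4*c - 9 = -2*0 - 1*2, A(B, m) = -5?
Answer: 141775/12 ≈ 11815.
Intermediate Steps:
c = 7/4 (c = 9/4 + (-2*0 - 1*2)/4 = 9/4 + (0 - 2)/4 = 9/4 + (¼)*(-2) = 9/4 - ½ = 7/4 ≈ 1.7500)
O(w) = 7/4
f(W) = (-5 + W)/(6 + W) (f(W) = (W - 5)/(W + 6) = (-5 + W)/(6 + W))
(437 + f(-9))*(O(22) + 25) = (437 + (-5 - 9)/(6 - 9))*(7/4 + 25) = (437 - 14/(-3))*(107/4) = (437 - ⅓*(-14))*(107/4) = (437 + 14/3)*(107/4) = (1325/3)*(107/4) = 141775/12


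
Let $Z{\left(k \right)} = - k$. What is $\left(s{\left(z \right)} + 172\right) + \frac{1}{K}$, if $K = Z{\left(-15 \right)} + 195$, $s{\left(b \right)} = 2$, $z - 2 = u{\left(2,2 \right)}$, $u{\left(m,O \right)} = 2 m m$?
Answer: $\frac{36541}{210} \approx 174.0$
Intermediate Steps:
$u{\left(m,O \right)} = 2 m^{2}$
$z = 10$ ($z = 2 + 2 \cdot 2^{2} = 2 + 2 \cdot 4 = 2 + 8 = 10$)
$K = 210$ ($K = \left(-1\right) \left(-15\right) + 195 = 15 + 195 = 210$)
$\left(s{\left(z \right)} + 172\right) + \frac{1}{K} = \left(2 + 172\right) + \frac{1}{210} = 174 + \frac{1}{210} = \frac{36541}{210}$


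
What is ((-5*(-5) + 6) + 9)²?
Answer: 1600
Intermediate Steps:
((-5*(-5) + 6) + 9)² = ((25 + 6) + 9)² = (31 + 9)² = 40² = 1600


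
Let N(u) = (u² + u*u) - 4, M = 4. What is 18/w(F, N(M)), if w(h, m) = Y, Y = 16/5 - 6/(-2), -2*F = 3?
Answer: 90/31 ≈ 2.9032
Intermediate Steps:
F = -3/2 (F = -½*3 = -3/2 ≈ -1.5000)
N(u) = -4 + 2*u² (N(u) = (u² + u²) - 4 = 2*u² - 4 = -4 + 2*u²)
Y = 31/5 (Y = 16*(⅕) - 6*(-½) = 16/5 + 3 = 31/5 ≈ 6.2000)
w(h, m) = 31/5
18/w(F, N(M)) = 18/(31/5) = 18*(5/31) = 90/31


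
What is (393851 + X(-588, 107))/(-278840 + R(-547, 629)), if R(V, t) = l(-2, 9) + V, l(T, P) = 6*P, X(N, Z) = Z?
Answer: -393958/279333 ≈ -1.4104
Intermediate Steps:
R(V, t) = 54 + V (R(V, t) = 6*9 + V = 54 + V)
(393851 + X(-588, 107))/(-278840 + R(-547, 629)) = (393851 + 107)/(-278840 + (54 - 547)) = 393958/(-278840 - 493) = 393958/(-279333) = 393958*(-1/279333) = -393958/279333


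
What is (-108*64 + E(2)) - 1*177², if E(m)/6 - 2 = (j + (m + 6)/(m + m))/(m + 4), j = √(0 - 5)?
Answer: -38227 + I*√5 ≈ -38227.0 + 2.2361*I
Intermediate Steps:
j = I*√5 (j = √(-5) = I*√5 ≈ 2.2361*I)
E(m) = 12 + 6*(I*√5 + (6 + m)/(2*m))/(4 + m) (E(m) = 12 + 6*((I*√5 + (m + 6)/(m + m))/(m + 4)) = 12 + 6*((I*√5 + (6 + m)/((2*m)))/(4 + m)) = 12 + 6*((I*√5 + (6 + m)*(1/(2*m)))/(4 + m)) = 12 + 6*((I*√5 + (6 + m)/(2*m))/(4 + m)) = 12 + 6*(I*√5 + (6 + m)/(2*m))/(4 + m))
(-108*64 + E(2)) - 1*177² = (-108*64 + 3*(6 + 4*2² + 17*2 + 2*I*2*√5)/(2*(4 + 2))) - 1*177² = (-6912 + 3*(½)*(6 + 4*4 + 34 + 4*I*√5)/6) - 1*31329 = (-6912 + 3*(½)*(⅙)*(6 + 16 + 34 + 4*I*√5)) - 31329 = (-6912 + 3*(½)*(⅙)*(56 + 4*I*√5)) - 31329 = (-6912 + (14 + I*√5)) - 31329 = (-6898 + I*√5) - 31329 = -38227 + I*√5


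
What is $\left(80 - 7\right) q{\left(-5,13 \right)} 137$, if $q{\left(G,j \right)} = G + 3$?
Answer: $-20002$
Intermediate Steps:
$q{\left(G,j \right)} = 3 + G$
$\left(80 - 7\right) q{\left(-5,13 \right)} 137 = \left(80 - 7\right) \left(3 - 5\right) 137 = \left(80 - 7\right) \left(-2\right) 137 = 73 \left(-2\right) 137 = \left(-146\right) 137 = -20002$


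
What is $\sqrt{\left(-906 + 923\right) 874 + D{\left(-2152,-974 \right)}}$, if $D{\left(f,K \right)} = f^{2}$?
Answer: $3 \sqrt{516218} \approx 2155.4$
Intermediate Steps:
$\sqrt{\left(-906 + 923\right) 874 + D{\left(-2152,-974 \right)}} = \sqrt{\left(-906 + 923\right) 874 + \left(-2152\right)^{2}} = \sqrt{17 \cdot 874 + 4631104} = \sqrt{14858 + 4631104} = \sqrt{4645962} = 3 \sqrt{516218}$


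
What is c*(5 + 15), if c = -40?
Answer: -800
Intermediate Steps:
c*(5 + 15) = -40*(5 + 15) = -40*20 = -800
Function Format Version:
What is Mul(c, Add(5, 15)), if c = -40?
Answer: -800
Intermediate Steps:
Mul(c, Add(5, 15)) = Mul(-40, Add(5, 15)) = Mul(-40, 20) = -800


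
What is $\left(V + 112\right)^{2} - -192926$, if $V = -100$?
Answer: $193070$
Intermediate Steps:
$\left(V + 112\right)^{2} - -192926 = \left(-100 + 112\right)^{2} - -192926 = 12^{2} + 192926 = 144 + 192926 = 193070$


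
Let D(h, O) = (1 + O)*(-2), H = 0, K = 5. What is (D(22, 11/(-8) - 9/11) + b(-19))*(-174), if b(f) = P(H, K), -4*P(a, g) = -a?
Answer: -9135/22 ≈ -415.23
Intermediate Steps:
P(a, g) = a/4 (P(a, g) = -(-1)*a/4 = a/4)
D(h, O) = -2 - 2*O
b(f) = 0 (b(f) = (¼)*0 = 0)
(D(22, 11/(-8) - 9/11) + b(-19))*(-174) = ((-2 - 2*(11/(-8) - 9/11)) + 0)*(-174) = ((-2 - 2*(11*(-⅛) - 9*1/11)) + 0)*(-174) = ((-2 - 2*(-11/8 - 9/11)) + 0)*(-174) = ((-2 - 2*(-193/88)) + 0)*(-174) = ((-2 + 193/44) + 0)*(-174) = (105/44 + 0)*(-174) = (105/44)*(-174) = -9135/22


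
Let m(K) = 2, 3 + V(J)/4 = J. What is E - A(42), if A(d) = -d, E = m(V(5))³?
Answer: 50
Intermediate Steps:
V(J) = -12 + 4*J
E = 8 (E = 2³ = 8)
E - A(42) = 8 - (-1)*42 = 8 - 1*(-42) = 8 + 42 = 50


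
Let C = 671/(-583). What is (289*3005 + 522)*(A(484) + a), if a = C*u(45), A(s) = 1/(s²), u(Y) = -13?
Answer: 14674882523817/1128688 ≈ 1.3002e+7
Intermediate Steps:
C = -61/53 (C = 671*(-1/583) = -61/53 ≈ -1.1509)
A(s) = s⁻²
a = 793/53 (a = -61/53*(-13) = 793/53 ≈ 14.962)
(289*3005 + 522)*(A(484) + a) = (289*3005 + 522)*(484⁻² + 793/53) = (868445 + 522)*(1/234256 + 793/53) = 868967*(185765061/12415568) = 14674882523817/1128688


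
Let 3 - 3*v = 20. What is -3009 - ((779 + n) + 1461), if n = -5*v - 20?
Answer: -15772/3 ≈ -5257.3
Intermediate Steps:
v = -17/3 (v = 1 - ⅓*20 = 1 - 20/3 = -17/3 ≈ -5.6667)
n = 25/3 (n = -5*(-17/3) - 20 = 85/3 - 20 = 25/3 ≈ 8.3333)
-3009 - ((779 + n) + 1461) = -3009 - ((779 + 25/3) + 1461) = -3009 - (2362/3 + 1461) = -3009 - 1*6745/3 = -3009 - 6745/3 = -15772/3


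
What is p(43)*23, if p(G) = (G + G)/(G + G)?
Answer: 23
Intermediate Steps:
p(G) = 1 (p(G) = (2*G)/((2*G)) = (2*G)*(1/(2*G)) = 1)
p(43)*23 = 1*23 = 23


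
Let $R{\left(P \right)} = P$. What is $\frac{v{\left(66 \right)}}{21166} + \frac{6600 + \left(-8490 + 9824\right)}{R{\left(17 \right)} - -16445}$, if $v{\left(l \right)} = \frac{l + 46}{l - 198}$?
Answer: $\frac{1385315879}{2874586209} \approx 0.48192$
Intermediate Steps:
$v{\left(l \right)} = \frac{46 + l}{-198 + l}$
$\frac{v{\left(66 \right)}}{21166} + \frac{6600 + \left(-8490 + 9824\right)}{R{\left(17 \right)} - -16445} = \frac{\frac{1}{-198 + 66} \left(46 + 66\right)}{21166} + \frac{6600 + \left(-8490 + 9824\right)}{17 - -16445} = \frac{1}{-132} \cdot 112 \cdot \frac{1}{21166} + \frac{6600 + 1334}{17 + 16445} = \left(- \frac{1}{132}\right) 112 \cdot \frac{1}{21166} + \frac{7934}{16462} = \left(- \frac{28}{33}\right) \frac{1}{21166} + 7934 \cdot \frac{1}{16462} = - \frac{14}{349239} + \frac{3967}{8231} = \frac{1385315879}{2874586209}$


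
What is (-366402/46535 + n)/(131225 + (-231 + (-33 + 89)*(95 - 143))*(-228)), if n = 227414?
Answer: 10582344088/37077086995 ≈ 0.28541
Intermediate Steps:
(-366402/46535 + n)/(131225 + (-231 + (-33 + 89)*(95 - 143))*(-228)) = (-366402/46535 + 227414)/(131225 + (-231 + (-33 + 89)*(95 - 143))*(-228)) = (-366402*1/46535 + 227414)/(131225 + (-231 + 56*(-48))*(-228)) = (-366402/46535 + 227414)/(131225 + (-231 - 2688)*(-228)) = 10582344088/(46535*(131225 - 2919*(-228))) = 10582344088/(46535*(131225 + 665532)) = (10582344088/46535)/796757 = (10582344088/46535)*(1/796757) = 10582344088/37077086995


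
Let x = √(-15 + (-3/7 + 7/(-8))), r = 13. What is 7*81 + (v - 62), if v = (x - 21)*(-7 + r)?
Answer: 379 + 3*I*√12782/14 ≈ 379.0 + 24.227*I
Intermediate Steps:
x = I*√12782/28 (x = √(-15 + (-3*⅐ + 7*(-⅛))) = √(-15 + (-3/7 - 7/8)) = √(-15 - 73/56) = √(-913/56) = I*√12782/28 ≈ 4.0378*I)
v = -126 + 3*I*√12782/14 (v = (I*√12782/28 - 21)*(-7 + 13) = (-21 + I*√12782/28)*6 = -126 + 3*I*√12782/14 ≈ -126.0 + 24.227*I)
7*81 + (v - 62) = 7*81 + ((-126 + 3*I*√12782/14) - 62) = 567 + (-188 + 3*I*√12782/14) = 379 + 3*I*√12782/14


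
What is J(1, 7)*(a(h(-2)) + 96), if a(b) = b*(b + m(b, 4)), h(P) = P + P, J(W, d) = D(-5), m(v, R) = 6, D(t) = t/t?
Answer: 88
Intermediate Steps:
D(t) = 1
J(W, d) = 1
h(P) = 2*P
a(b) = b*(6 + b) (a(b) = b*(b + 6) = b*(6 + b))
J(1, 7)*(a(h(-2)) + 96) = 1*((2*(-2))*(6 + 2*(-2)) + 96) = 1*(-4*(6 - 4) + 96) = 1*(-4*2 + 96) = 1*(-8 + 96) = 1*88 = 88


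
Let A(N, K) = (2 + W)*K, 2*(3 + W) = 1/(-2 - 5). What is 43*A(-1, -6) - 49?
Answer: 1592/7 ≈ 227.43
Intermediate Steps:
W = -43/14 (W = -3 + 1/(2*(-2 - 5)) = -3 + (1/2)/(-7) = -3 + (1/2)*(-1/7) = -3 - 1/14 = -43/14 ≈ -3.0714)
A(N, K) = -15*K/14 (A(N, K) = (2 - 43/14)*K = -15*K/14)
43*A(-1, -6) - 49 = 43*(-15/14*(-6)) - 49 = 43*(45/7) - 49 = 1935/7 - 49 = 1592/7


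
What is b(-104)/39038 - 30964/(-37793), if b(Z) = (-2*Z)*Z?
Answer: 195617228/737681567 ≈ 0.26518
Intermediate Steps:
b(Z) = -2*Z²
b(-104)/39038 - 30964/(-37793) = -2*(-104)²/39038 - 30964/(-37793) = -2*10816*(1/39038) - 30964*(-1/37793) = -21632*1/39038 + 30964/37793 = -10816/19519 + 30964/37793 = 195617228/737681567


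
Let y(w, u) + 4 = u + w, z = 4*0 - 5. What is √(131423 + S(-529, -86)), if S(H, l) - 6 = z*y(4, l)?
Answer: 21*√299 ≈ 363.12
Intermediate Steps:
z = -5 (z = 0 - 5 = -5)
y(w, u) = -4 + u + w (y(w, u) = -4 + (u + w) = -4 + u + w)
S(H, l) = 6 - 5*l (S(H, l) = 6 - 5*(-4 + l + 4) = 6 - 5*l)
√(131423 + S(-529, -86)) = √(131423 + (6 - 5*(-86))) = √(131423 + (6 + 430)) = √(131423 + 436) = √131859 = 21*√299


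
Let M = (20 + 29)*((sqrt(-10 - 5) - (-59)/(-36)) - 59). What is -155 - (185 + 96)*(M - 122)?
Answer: 31286299/36 - 13769*I*sqrt(15) ≈ 8.6906e+5 - 53327.0*I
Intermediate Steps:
M = -106967/36 + 49*I*sqrt(15) (M = 49*((sqrt(-15) - (-59)*(-1)/36) - 59) = 49*((I*sqrt(15) - 1*59/36) - 59) = 49*((I*sqrt(15) - 59/36) - 59) = 49*((-59/36 + I*sqrt(15)) - 59) = 49*(-2183/36 + I*sqrt(15)) = -106967/36 + 49*I*sqrt(15) ≈ -2971.3 + 189.78*I)
-155 - (185 + 96)*(M - 122) = -155 - (185 + 96)*((-106967/36 + 49*I*sqrt(15)) - 122) = -155 - 281*(-111359/36 + 49*I*sqrt(15)) = -155 - (-31291879/36 + 13769*I*sqrt(15)) = -155 + (31291879/36 - 13769*I*sqrt(15)) = 31286299/36 - 13769*I*sqrt(15)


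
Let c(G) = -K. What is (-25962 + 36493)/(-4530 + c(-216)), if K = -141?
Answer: -10531/4389 ≈ -2.3994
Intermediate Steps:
c(G) = 141 (c(G) = -1*(-141) = 141)
(-25962 + 36493)/(-4530 + c(-216)) = (-25962 + 36493)/(-4530 + 141) = 10531/(-4389) = 10531*(-1/4389) = -10531/4389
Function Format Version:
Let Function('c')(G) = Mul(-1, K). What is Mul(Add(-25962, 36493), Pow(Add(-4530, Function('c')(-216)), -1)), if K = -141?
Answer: Rational(-10531, 4389) ≈ -2.3994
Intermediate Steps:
Function('c')(G) = 141 (Function('c')(G) = Mul(-1, -141) = 141)
Mul(Add(-25962, 36493), Pow(Add(-4530, Function('c')(-216)), -1)) = Mul(Add(-25962, 36493), Pow(Add(-4530, 141), -1)) = Mul(10531, Pow(-4389, -1)) = Mul(10531, Rational(-1, 4389)) = Rational(-10531, 4389)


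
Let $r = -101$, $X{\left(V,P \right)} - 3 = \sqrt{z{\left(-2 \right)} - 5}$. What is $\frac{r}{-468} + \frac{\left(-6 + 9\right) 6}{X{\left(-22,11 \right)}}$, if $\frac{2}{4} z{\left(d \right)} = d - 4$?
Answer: $\frac{1073}{468} - \frac{9 i \sqrt{17}}{13} \approx 2.2927 - 2.8545 i$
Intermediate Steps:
$z{\left(d \right)} = -8 + 2 d$ ($z{\left(d \right)} = 2 \left(d - 4\right) = 2 \left(-4 + d\right) = -8 + 2 d$)
$X{\left(V,P \right)} = 3 + i \sqrt{17}$ ($X{\left(V,P \right)} = 3 + \sqrt{\left(-8 + 2 \left(-2\right)\right) - 5} = 3 + \sqrt{\left(-8 - 4\right) - 5} = 3 + \sqrt{-12 - 5} = 3 + \sqrt{-17} = 3 + i \sqrt{17}$)
$\frac{r}{-468} + \frac{\left(-6 + 9\right) 6}{X{\left(-22,11 \right)}} = - \frac{101}{-468} + \frac{\left(-6 + 9\right) 6}{3 + i \sqrt{17}} = \left(-101\right) \left(- \frac{1}{468}\right) + \frac{3 \cdot 6}{3 + i \sqrt{17}} = \frac{101}{468} + \frac{18}{3 + i \sqrt{17}}$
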